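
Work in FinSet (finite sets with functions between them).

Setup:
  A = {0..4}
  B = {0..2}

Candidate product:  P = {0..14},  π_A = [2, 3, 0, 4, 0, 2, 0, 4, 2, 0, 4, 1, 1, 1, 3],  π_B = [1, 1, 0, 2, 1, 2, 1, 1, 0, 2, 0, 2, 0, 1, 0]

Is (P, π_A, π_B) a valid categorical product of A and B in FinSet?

|A|·|B| = 5·3 = 15;  |P| = 15
Check the pairing map k ↦ (π_A(k), π_B(k)):
  0 ↦ (2,1)
  1 ↦ (3,1)
  2 ↦ (0,0)
  3 ↦ (4,2)
  4 ↦ (0,1)
  5 ↦ (2,2)
  6 ↦ (0,1)  ✗ repeats pair of k=4
  7 ↦ (4,1)
  8 ↦ (2,0)
  9 ↦ (0,2)
  10 ↦ (4,0)
  11 ↦ (1,2)
  12 ↦ (1,0)
  13 ↦ (1,1)
  14 ↦ (3,0)
distinct pairs in image: 14 / 15 needed
  → (0,1) hit at k=4 and k=6

Answer: NOT A VALID PRODUCT — duplicate pair at indices 4,6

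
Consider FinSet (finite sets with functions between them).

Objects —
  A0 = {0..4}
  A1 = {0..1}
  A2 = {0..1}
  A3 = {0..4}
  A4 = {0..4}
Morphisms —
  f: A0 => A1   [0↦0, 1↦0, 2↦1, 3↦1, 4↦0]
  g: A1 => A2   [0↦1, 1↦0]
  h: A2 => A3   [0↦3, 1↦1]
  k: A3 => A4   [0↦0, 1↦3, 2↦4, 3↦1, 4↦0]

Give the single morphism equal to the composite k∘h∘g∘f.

  0 f=>0 g=>1 h=>1 k=>3
  1 f=>0 g=>1 h=>1 k=>3
  2 f=>1 g=>0 h=>3 k=>1
  3 f=>1 g=>0 h=>3 k=>1
  4 f=>0 g=>1 h=>1 k=>3
composite: [0↦3, 1↦3, 2↦1, 3↦1, 4↦3]

Answer: [0↦3, 1↦3, 2↦1, 3↦1, 4↦3]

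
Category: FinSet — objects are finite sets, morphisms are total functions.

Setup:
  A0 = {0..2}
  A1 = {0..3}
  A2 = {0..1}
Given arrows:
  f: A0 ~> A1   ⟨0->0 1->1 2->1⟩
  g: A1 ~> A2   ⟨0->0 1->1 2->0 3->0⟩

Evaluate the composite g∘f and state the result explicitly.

Answer: ⟨0->0 1->1 2->1⟩

Work:
  0 f~>0 g~>0
  1 f~>1 g~>1
  2 f~>1 g~>1
⟦path⟧: ⟨0->0 1->1 2->1⟩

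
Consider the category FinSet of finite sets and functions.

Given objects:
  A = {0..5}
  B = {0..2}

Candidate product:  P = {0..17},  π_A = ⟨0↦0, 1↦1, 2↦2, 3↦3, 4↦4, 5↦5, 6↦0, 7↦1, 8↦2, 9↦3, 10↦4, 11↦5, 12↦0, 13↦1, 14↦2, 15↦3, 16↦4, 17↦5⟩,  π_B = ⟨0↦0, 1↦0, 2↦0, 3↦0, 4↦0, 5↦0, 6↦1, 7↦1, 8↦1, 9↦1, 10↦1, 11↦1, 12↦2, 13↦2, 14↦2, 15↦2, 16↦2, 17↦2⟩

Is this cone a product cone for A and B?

Answer: VALID PRODUCT

Derivation:
|A|·|B| = 6·3 = 18;  |P| = 18
Check the pairing map k ↦ (π_A(k), π_B(k)):
  0 ↦ (0,0)
  1 ↦ (1,0)
  2 ↦ (2,0)
  3 ↦ (3,0)
  4 ↦ (4,0)
  5 ↦ (5,0)
  6 ↦ (0,1)
  7 ↦ (1,1)
  8 ↦ (2,1)
  9 ↦ (3,1)
  10 ↦ (4,1)
  11 ↦ (5,1)
  12 ↦ (0,2)
  13 ↦ (1,2)
  14 ↦ (2,2)
  15 ↦ (3,2)
  16 ↦ (4,2)
  17 ↦ (5,2)
distinct pairs in image: 18 / 18 needed
  → bijection onto A×B; projections well-typed.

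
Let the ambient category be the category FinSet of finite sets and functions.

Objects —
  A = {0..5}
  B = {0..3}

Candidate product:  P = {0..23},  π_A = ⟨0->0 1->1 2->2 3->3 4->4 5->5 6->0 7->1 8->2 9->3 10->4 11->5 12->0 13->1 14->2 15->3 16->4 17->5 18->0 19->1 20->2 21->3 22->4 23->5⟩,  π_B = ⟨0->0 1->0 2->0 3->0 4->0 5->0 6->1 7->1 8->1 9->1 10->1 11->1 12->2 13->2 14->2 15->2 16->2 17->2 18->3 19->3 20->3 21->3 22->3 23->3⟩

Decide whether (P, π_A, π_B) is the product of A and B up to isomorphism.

Answer: VALID PRODUCT

Trace:
|A|·|B| = 6·4 = 24;  |P| = 24
Check the pairing map k ↦ (π_A(k), π_B(k)):
  0 -> (0,0)
  1 -> (1,0)
  2 -> (2,0)
  3 -> (3,0)
  4 -> (4,0)
  5 -> (5,0)
  6 -> (0,1)
  7 -> (1,1)
  8 -> (2,1)
  9 -> (3,1)
  10 -> (4,1)
  11 -> (5,1)
  12 -> (0,2)
  13 -> (1,2)
  14 -> (2,2)
  15 -> (3,2)
  16 -> (4,2)
  17 -> (5,2)
  18 -> (0,3)
  19 -> (1,3)
  20 -> (2,3)
  21 -> (3,3)
  22 -> (4,3)
  23 -> (5,3)
distinct pairs in image: 24 / 24 needed
  → bijection onto A×B; projections well-typed.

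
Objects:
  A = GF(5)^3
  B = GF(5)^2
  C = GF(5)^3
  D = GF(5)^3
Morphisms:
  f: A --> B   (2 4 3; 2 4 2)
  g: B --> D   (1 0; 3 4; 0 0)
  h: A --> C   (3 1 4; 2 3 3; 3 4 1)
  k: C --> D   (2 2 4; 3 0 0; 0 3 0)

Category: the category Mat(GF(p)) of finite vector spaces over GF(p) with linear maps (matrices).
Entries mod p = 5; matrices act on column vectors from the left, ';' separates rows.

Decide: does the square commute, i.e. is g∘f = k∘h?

Answer: DOES NOT COMMUTE

Derivation:
Path 1 = f;g:
  e0=⟨1,0,0⟩ f-->⟨2,2⟩ g-->⟨2,4,0⟩
  e1=⟨0,1,0⟩ f-->⟨4,4⟩ g-->⟨4,3,0⟩
  e2=⟨0,0,1⟩ f-->⟨3,2⟩ g-->⟨3,2,0⟩
  ⟦path⟧₁ = (2 4 3; 4 3 2; 0 0 0)
Path 2 = h;k:
  e0=⟨1,0,0⟩ h-->⟨3,2,3⟩ k-->⟨2,4,1⟩
  e1=⟨0,1,0⟩ h-->⟨1,3,4⟩ k-->⟨4,3,4⟩
  e2=⟨0,0,1⟩ h-->⟨4,3,1⟩ k-->⟨3,2,4⟩
  ⟦path⟧₂ = (2 4 3; 4 3 2; 1 4 4)
Equal? distinct morphisms ✗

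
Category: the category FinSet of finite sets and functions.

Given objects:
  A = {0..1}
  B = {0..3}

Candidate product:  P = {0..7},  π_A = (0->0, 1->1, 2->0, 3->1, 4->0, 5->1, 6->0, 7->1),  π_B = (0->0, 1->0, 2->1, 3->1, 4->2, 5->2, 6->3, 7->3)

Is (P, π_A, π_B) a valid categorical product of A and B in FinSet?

Answer: VALID PRODUCT

Derivation:
|A|·|B| = 2·4 = 8;  |P| = 8
Check the pairing map k ↦ (π_A(k), π_B(k)):
  0 -> (0,0)
  1 -> (1,0)
  2 -> (0,1)
  3 -> (1,1)
  4 -> (0,2)
  5 -> (1,2)
  6 -> (0,3)
  7 -> (1,3)
distinct pairs in image: 8 / 8 needed
  → bijection onto A×B; projections well-typed.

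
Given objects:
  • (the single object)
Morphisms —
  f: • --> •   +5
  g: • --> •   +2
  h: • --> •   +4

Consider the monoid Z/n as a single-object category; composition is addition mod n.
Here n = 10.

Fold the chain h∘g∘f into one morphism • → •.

Answer: +1

Trace:
  0 +5≡5 +2≡7 +4≡1  (mod 10)
⟦path⟧: +1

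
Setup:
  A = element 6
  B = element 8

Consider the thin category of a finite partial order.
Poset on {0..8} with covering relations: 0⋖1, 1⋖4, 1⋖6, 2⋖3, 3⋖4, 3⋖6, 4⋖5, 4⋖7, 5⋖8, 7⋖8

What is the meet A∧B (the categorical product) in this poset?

{x : x⊑A ∧ x⊑B} = {0,1,2,3}  (A=6, B=8)
  maximal lower bounds 1 and 3 are incomparable: neither 1⊑3 nor 3⊑1
→ no greatest lower bound exists

Answer: NO MEET EXISTS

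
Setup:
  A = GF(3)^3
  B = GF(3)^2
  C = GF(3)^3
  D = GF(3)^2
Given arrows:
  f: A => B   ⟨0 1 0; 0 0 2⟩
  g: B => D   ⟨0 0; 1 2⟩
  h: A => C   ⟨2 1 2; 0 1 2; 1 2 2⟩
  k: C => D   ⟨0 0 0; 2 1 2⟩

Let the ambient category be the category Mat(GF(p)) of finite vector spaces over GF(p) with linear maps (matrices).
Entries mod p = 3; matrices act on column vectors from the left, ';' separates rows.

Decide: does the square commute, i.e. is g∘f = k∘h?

1) trace f;g:
  e0=[1,0,0] f=>[0,0] g=>[0,0]
  e1=[0,1,0] f=>[1,0] g=>[0,1]
  e2=[0,0,1] f=>[0,2] g=>[0,1]
  ⟦path⟧₁ = ⟨0 0 0; 0 1 1⟩
2) trace h;k:
  e0=[1,0,0] h=>[2,0,1] k=>[0,0]
  e1=[0,1,0] h=>[1,1,2] k=>[0,1]
  e2=[0,0,1] h=>[2,2,2] k=>[0,1]
  ⟦path⟧₂ = ⟨0 0 0; 0 1 1⟩
Equal? same morphism ✓

Answer: COMMUTES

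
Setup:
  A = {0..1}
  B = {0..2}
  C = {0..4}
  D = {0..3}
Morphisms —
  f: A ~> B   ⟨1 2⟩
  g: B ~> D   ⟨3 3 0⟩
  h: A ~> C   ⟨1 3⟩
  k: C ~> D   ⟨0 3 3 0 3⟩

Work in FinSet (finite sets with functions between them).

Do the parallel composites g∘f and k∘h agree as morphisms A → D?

Answer: COMMUTES

Work:
1) trace f;g:
  0 f~>1 g~>3
  1 f~>2 g~>0
  composite₁ = ⟨3 0⟩
2) trace h;k:
  0 h~>1 k~>3
  1 h~>3 k~>0
  composite₂ = ⟨3 0⟩
Equal? equal; square commutes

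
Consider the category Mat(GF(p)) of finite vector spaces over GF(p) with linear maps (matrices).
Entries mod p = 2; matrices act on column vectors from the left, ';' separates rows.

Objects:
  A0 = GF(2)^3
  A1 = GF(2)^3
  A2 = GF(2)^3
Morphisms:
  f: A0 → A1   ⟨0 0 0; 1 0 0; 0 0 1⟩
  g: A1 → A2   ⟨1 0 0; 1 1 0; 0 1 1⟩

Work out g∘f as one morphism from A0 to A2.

  e0=[1,0,0] f→[0,1,0] g→[0,1,1]
  e1=[0,1,0] f→[0,0,0] g→[0,0,0]
  e2=[0,0,1] f→[0,0,1] g→[0,0,1]
⟦path⟧: ⟨0 0 0; 1 0 0; 1 0 1⟩

Answer: ⟨0 0 0; 1 0 0; 1 0 1⟩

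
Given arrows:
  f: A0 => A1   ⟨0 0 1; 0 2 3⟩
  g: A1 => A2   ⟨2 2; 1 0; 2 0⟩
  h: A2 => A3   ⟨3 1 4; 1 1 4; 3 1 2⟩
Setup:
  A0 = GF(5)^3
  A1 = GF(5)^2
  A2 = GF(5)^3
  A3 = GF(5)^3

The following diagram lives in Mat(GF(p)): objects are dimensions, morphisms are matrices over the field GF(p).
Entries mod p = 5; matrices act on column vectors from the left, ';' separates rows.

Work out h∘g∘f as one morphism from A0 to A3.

  e0=(1,0,0) f=>(0,0) g=>(0,0,0) h=>(0,0,0)
  e1=(0,1,0) f=>(0,2) g=>(4,0,0) h=>(2,4,2)
  e2=(0,0,1) f=>(1,3) g=>(3,1,2) h=>(3,2,4)
result: ⟨0 2 3; 0 4 2; 0 2 4⟩

Answer: ⟨0 2 3; 0 4 2; 0 2 4⟩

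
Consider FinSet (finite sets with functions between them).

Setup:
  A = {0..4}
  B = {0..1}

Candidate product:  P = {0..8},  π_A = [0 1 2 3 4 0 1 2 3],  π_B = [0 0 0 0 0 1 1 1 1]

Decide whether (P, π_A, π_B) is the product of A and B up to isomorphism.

Answer: NOT A VALID PRODUCT — |P|=9 ≠ |A|·|B|=10

Trace:
|A|·|B| = 5·2 = 10;  |P| = 9
  → cardinalities differ; no bijection possible.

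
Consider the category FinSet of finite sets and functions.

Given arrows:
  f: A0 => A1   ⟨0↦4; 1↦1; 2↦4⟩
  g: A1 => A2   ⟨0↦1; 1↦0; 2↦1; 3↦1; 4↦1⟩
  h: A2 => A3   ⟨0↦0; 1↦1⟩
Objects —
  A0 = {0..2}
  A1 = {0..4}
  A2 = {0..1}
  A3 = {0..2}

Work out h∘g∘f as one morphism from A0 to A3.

Answer: ⟨0↦1; 1↦0; 2↦1⟩

Work:
  0 f=>4 g=>1 h=>1
  1 f=>1 g=>0 h=>0
  2 f=>4 g=>1 h=>1
composite: ⟨0↦1; 1↦0; 2↦1⟩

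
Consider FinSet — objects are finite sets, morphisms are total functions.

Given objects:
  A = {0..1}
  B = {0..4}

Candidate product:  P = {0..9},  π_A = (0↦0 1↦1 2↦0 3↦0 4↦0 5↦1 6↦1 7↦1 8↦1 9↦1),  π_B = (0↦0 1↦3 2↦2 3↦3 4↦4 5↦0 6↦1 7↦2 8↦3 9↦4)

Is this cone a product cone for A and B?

Answer: NOT A VALID PRODUCT — duplicate pair at indices 8,1

Trace:
|A|·|B| = 2·5 = 10;  |P| = 10
Check the pairing map k ↦ (π_A(k), π_B(k)):
  0 ↦ (0,0)
  1 ↦ (1,3)
  2 ↦ (0,2)
  3 ↦ (0,3)
  4 ↦ (0,4)
  5 ↦ (1,0)
  6 ↦ (1,1)
  7 ↦ (1,2)
  8 ↦ (1,3)  ✗ repeats pair of k=1
  9 ↦ (1,4)
distinct pairs in image: 9 / 10 needed
  → (1,3) hit at k=1 and k=8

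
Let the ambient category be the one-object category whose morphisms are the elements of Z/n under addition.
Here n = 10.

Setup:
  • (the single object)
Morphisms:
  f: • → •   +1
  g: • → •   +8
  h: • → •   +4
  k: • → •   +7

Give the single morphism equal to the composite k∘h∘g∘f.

Answer: +0

Derivation:
  0 +1≡1 +8≡9 +4≡3 +7≡0  (mod 10)
⟦path⟧: +0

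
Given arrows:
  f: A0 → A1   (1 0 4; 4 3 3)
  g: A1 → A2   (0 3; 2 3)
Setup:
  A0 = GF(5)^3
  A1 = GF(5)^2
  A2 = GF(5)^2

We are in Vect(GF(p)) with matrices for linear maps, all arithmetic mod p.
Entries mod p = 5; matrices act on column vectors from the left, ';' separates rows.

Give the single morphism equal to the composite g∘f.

Answer: (2 4 4; 4 4 2)

Derivation:
  e0=(1,0,0) f→(1,4) g→(2,4)
  e1=(0,1,0) f→(0,3) g→(4,4)
  e2=(0,0,1) f→(4,3) g→(4,2)
composite: (2 4 4; 4 4 2)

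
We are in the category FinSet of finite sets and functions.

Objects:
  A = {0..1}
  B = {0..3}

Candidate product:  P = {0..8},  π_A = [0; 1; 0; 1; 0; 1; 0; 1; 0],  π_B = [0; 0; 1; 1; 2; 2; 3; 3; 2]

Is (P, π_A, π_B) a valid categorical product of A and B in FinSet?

Answer: NOT A VALID PRODUCT — |P|=9 ≠ |A|·|B|=8

Derivation:
|A|·|B| = 2·4 = 8;  |P| = 9
  → cardinalities differ; no bijection possible.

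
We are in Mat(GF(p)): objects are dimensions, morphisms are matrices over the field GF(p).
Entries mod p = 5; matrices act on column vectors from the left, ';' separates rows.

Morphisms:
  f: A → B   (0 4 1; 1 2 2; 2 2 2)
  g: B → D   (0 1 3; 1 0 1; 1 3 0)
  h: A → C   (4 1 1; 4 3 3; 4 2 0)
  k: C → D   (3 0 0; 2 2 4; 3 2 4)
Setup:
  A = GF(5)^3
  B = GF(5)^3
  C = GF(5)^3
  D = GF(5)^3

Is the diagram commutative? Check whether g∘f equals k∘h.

Answer: DOES NOT COMMUTE

Trace:
1) trace f;g:
  e0=(1,0,0) f→(0,1,2) g→(2,2,3)
  e1=(0,1,0) f→(4,2,2) g→(3,1,0)
  e2=(0,0,1) f→(1,2,2) g→(3,3,2)
  result₁ = (2 3 3; 2 1 3; 3 0 2)
2) trace h;k:
  e0=(1,0,0) h→(4,4,4) k→(2,2,1)
  e1=(0,1,0) h→(1,3,2) k→(3,1,2)
  e2=(0,0,1) h→(1,3,0) k→(3,3,4)
  result₂ = (2 3 3; 2 1 3; 1 2 4)
Equal? NO — does not commute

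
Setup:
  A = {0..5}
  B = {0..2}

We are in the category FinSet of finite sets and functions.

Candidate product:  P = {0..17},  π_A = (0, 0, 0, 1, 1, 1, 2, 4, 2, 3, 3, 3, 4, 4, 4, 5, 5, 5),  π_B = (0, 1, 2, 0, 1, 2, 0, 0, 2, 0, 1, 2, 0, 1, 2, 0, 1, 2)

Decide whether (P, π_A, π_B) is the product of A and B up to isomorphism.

Answer: NOT A VALID PRODUCT — duplicate pair at indices 12,7

Derivation:
|A|·|B| = 6·3 = 18;  |P| = 18
Check the pairing map k ↦ (π_A(k), π_B(k)):
  0 ↦ (0,0)
  1 ↦ (0,1)
  2 ↦ (0,2)
  3 ↦ (1,0)
  4 ↦ (1,1)
  5 ↦ (1,2)
  6 ↦ (2,0)
  7 ↦ (4,0)
  8 ↦ (2,2)
  9 ↦ (3,0)
  10 ↦ (3,1)
  11 ↦ (3,2)
  12 ↦ (4,0)  ✗ repeats pair of k=7
  13 ↦ (4,1)
  14 ↦ (4,2)
  15 ↦ (5,0)
  16 ↦ (5,1)
  17 ↦ (5,2)
distinct pairs in image: 17 / 18 needed
  → (4,0) hit at k=7 and k=12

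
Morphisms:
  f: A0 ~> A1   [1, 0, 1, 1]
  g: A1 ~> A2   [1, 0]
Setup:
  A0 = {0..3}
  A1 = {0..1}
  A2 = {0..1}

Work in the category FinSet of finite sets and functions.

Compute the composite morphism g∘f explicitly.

Answer: [0, 1, 0, 0]

Work:
  0 f~>1 g~>0
  1 f~>0 g~>1
  2 f~>1 g~>0
  3 f~>1 g~>0
composite: [0, 1, 0, 0]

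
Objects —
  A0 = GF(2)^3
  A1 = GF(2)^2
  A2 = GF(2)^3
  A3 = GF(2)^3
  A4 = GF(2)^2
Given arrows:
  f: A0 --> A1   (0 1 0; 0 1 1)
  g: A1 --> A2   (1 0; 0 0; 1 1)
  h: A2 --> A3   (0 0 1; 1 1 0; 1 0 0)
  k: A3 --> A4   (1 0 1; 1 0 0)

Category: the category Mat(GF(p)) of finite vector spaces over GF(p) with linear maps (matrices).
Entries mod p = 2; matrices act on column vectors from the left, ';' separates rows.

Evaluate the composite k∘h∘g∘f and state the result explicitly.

  e0=[1,0,0] f-->[0,0] g-->[0,0,0] h-->[0,0,0] k-->[0,0]
  e1=[0,1,0] f-->[1,1] g-->[1,0,0] h-->[0,1,1] k-->[1,0]
  e2=[0,0,1] f-->[0,1] g-->[0,0,1] h-->[1,0,0] k-->[1,1]
composite: (0 1 1; 0 0 1)

Answer: (0 1 1; 0 0 1)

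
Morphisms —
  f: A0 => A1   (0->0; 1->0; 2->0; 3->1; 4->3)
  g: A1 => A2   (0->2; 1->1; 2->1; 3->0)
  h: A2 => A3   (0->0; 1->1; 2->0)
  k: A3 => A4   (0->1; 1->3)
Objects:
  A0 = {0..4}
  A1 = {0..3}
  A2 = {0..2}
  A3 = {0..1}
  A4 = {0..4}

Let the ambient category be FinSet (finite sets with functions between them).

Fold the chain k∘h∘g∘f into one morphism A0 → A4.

  0 f=>0 g=>2 h=>0 k=>1
  1 f=>0 g=>2 h=>0 k=>1
  2 f=>0 g=>2 h=>0 k=>1
  3 f=>1 g=>1 h=>1 k=>3
  4 f=>3 g=>0 h=>0 k=>1
composite: (0->1; 1->1; 2->1; 3->3; 4->1)

Answer: (0->1; 1->1; 2->1; 3->3; 4->1)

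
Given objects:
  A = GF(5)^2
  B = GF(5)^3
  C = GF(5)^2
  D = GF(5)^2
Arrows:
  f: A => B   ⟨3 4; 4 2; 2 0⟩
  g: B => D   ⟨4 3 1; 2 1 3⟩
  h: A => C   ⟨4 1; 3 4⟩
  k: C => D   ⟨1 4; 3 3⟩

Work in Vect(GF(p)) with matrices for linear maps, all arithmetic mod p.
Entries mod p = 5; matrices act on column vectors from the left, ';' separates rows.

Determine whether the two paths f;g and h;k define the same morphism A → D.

Answer: COMMUTES

Work:
Along f;g (path 1):
  e0=(1,0) f=>(3,4,2) g=>(1,1)
  e1=(0,1) f=>(4,2,0) g=>(2,0)
  ⟦path⟧₁ = ⟨1 2; 1 0⟩
Along h;k (path 2):
  e0=(1,0) h=>(4,3) k=>(1,1)
  e1=(0,1) h=>(1,4) k=>(2,0)
  ⟦path⟧₂ = ⟨1 2; 1 0⟩
Equal? YES — commutes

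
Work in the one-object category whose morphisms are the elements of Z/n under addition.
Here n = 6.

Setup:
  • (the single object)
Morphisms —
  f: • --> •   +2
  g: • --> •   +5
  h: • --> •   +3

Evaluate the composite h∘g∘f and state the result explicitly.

  0 +2≡2 +5≡1 +3≡4  (mod 6)
result: +4

Answer: +4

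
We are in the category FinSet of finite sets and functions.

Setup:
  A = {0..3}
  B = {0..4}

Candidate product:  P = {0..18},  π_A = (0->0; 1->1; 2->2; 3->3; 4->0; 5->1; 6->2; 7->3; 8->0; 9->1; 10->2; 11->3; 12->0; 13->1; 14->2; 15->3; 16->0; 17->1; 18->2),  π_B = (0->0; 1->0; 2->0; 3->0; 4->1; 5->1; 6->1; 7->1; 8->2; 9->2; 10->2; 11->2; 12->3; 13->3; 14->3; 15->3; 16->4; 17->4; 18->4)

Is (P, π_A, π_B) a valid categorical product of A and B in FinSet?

|A|·|B| = 4·5 = 20;  |P| = 19
  → cardinalities differ; no bijection possible.

Answer: NOT A VALID PRODUCT — |P|=19 ≠ |A|·|B|=20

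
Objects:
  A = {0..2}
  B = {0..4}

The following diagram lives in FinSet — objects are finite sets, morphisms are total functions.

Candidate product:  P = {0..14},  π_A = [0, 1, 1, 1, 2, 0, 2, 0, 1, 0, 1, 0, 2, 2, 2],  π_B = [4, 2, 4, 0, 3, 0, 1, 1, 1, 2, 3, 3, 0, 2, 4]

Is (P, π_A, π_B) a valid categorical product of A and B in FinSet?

Answer: VALID PRODUCT

Derivation:
|A|·|B| = 3·5 = 15;  |P| = 15
Check the pairing map k ↦ (π_A(k), π_B(k)):
  0 : (0,4)
  1 : (1,2)
  2 : (1,4)
  3 : (1,0)
  4 : (2,3)
  5 : (0,0)
  6 : (2,1)
  7 : (0,1)
  8 : (1,1)
  9 : (0,2)
  10 : (1,3)
  11 : (0,3)
  12 : (2,0)
  13 : (2,2)
  14 : (2,4)
distinct pairs in image: 15 / 15 needed
  → bijection onto A×B; projections well-typed.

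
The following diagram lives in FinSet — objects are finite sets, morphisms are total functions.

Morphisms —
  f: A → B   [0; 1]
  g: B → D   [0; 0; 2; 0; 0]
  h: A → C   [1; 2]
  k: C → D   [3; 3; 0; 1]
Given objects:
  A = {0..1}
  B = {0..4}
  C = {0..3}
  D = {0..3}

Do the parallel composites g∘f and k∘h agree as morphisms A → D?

Along f;g (path 1):
  0 f→0 g→0
  1 f→1 g→0
  ⟦path⟧₁ = [0; 0]
Along h;k (path 2):
  0 h→1 k→3
  1 h→2 k→0
  ⟦path⟧₂ = [3; 0]
Equal? NO — does not commute

Answer: DOES NOT COMMUTE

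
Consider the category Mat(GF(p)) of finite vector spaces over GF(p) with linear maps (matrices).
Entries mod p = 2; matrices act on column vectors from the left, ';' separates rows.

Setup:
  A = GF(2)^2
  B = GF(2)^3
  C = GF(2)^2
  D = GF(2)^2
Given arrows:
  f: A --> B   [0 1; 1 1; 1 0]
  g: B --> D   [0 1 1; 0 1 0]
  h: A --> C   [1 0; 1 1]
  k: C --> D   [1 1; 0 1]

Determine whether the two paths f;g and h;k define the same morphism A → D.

1) trace f;g:
  e0=(1,0) f-->(0,1,1) g-->(0,1)
  e1=(0,1) f-->(1,1,0) g-->(1,1)
  ⟦path⟧₁ = [0 1; 1 1]
2) trace h;k:
  e0=(1,0) h-->(1,1) k-->(0,1)
  e1=(0,1) h-->(0,1) k-->(1,1)
  ⟦path⟧₂ = [0 1; 1 1]
Equal? same morphism ✓

Answer: COMMUTES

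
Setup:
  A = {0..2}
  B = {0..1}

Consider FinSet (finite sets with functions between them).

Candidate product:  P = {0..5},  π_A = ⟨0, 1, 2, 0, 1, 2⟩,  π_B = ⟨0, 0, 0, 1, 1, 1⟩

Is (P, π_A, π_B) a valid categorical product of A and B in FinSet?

Answer: VALID PRODUCT

Derivation:
|A|·|B| = 3·2 = 6;  |P| = 6
Check the pairing map k ↦ (π_A(k), π_B(k)):
  0 ↦ (0,0)
  1 ↦ (1,0)
  2 ↦ (2,0)
  3 ↦ (0,1)
  4 ↦ (1,1)
  5 ↦ (2,1)
distinct pairs in image: 6 / 6 needed
  → bijection onto A×B; projections well-typed.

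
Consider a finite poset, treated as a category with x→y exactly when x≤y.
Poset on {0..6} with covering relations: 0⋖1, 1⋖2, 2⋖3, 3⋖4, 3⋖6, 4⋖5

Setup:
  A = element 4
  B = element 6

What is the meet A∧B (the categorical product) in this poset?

Lower bounds of A=4 and B=6: {0,1,2,3}
  0 <= 3
  1 <= 3
  2 <= 3
  3 <= 3
glb = 3

Answer: A∧B = 3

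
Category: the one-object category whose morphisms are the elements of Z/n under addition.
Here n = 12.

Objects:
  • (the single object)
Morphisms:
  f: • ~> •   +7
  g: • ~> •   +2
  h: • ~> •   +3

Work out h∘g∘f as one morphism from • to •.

  0 +7≡7 +2≡9 +3≡0  (mod 12)
composite: +0

Answer: +0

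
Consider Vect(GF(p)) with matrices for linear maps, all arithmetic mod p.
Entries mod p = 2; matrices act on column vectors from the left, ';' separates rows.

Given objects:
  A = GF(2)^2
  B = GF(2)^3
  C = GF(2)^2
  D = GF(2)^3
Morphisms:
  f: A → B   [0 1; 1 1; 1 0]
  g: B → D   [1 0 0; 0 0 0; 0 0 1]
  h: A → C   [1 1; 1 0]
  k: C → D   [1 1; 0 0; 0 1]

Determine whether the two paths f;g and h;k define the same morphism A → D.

Along f;g (path 1):
  e0=[1,0] f→[0,1,1] g→[0,0,1]
  e1=[0,1] f→[1,1,0] g→[1,0,0]
  composite₁ = [0 1; 0 0; 1 0]
Along h;k (path 2):
  e0=[1,0] h→[1,1] k→[0,0,1]
  e1=[0,1] h→[1,0] k→[1,0,0]
  composite₂ = [0 1; 0 0; 1 0]
Equal? same morphism ✓

Answer: COMMUTES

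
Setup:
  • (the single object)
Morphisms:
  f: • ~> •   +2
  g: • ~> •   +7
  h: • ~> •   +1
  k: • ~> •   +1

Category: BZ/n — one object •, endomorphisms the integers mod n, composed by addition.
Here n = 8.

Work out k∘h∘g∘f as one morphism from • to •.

  0 +2≡2 +7≡1 +1≡2 +1≡3  (mod 8)
⟦path⟧: +3

Answer: +3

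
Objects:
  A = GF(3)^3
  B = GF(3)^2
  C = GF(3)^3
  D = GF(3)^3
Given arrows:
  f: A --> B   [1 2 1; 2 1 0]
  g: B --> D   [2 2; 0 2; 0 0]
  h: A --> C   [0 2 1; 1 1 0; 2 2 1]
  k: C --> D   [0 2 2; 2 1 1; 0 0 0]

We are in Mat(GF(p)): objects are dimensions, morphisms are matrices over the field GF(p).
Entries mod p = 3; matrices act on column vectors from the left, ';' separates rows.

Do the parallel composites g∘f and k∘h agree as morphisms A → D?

1) trace f;g:
  e0=⟨1,0,0⟩ f-->⟨1,2⟩ g-->⟨0,1,0⟩
  e1=⟨0,1,0⟩ f-->⟨2,1⟩ g-->⟨0,2,0⟩
  e2=⟨0,0,1⟩ f-->⟨1,0⟩ g-->⟨2,0,0⟩
  result₁ = [0 0 2; 1 2 0; 0 0 0]
2) trace h;k:
  e0=⟨1,0,0⟩ h-->⟨0,1,2⟩ k-->⟨0,0,0⟩
  e1=⟨0,1,0⟩ h-->⟨2,1,2⟩ k-->⟨0,1,0⟩
  e2=⟨0,0,1⟩ h-->⟨1,0,1⟩ k-->⟨2,0,0⟩
  result₂ = [0 0 2; 0 1 0; 0 0 0]
Equal? NO — does not commute

Answer: DOES NOT COMMUTE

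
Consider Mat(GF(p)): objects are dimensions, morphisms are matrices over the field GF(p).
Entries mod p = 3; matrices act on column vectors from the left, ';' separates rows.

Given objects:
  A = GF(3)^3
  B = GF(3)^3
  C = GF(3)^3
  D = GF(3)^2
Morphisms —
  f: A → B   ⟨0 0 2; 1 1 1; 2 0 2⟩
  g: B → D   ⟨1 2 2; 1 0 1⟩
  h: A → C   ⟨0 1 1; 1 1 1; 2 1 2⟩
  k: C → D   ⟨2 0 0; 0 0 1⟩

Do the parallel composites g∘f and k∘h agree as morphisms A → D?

Path 1 = f;g:
  e0=⟨1,0,0⟩ f→⟨0,1,2⟩ g→⟨0,2⟩
  e1=⟨0,1,0⟩ f→⟨0,1,0⟩ g→⟨2,0⟩
  e2=⟨0,0,1⟩ f→⟨2,1,2⟩ g→⟨2,1⟩
  result₁ = ⟨0 2 2; 2 0 1⟩
Path 2 = h;k:
  e0=⟨1,0,0⟩ h→⟨0,1,2⟩ k→⟨0,2⟩
  e1=⟨0,1,0⟩ h→⟨1,1,1⟩ k→⟨2,1⟩
  e2=⟨0,0,1⟩ h→⟨1,1,2⟩ k→⟨2,2⟩
  result₂ = ⟨0 2 2; 2 1 2⟩
Equal? distinct morphisms ✗

Answer: DOES NOT COMMUTE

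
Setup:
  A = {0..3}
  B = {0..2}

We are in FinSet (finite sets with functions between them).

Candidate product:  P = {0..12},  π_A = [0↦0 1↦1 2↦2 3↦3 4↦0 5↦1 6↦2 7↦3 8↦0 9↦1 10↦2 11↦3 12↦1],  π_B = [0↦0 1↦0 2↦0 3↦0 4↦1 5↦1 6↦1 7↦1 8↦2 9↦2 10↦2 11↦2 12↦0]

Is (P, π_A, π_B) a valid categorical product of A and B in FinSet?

|A|·|B| = 4·3 = 12;  |P| = 13
  → cardinalities differ; no bijection possible.

Answer: NOT A VALID PRODUCT — |P|=13 ≠ |A|·|B|=12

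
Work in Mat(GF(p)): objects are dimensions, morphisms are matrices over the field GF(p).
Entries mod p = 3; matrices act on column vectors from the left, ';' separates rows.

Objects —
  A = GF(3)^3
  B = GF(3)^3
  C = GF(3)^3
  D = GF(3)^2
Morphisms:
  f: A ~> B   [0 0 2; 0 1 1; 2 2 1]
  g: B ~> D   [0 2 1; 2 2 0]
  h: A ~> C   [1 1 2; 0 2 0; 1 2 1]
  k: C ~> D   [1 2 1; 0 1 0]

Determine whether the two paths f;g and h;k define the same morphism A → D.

1) trace f;g:
  e0=[1,0,0] f~>[0,0,2] g~>[2,0]
  e1=[0,1,0] f~>[0,1,2] g~>[1,2]
  e2=[0,0,1] f~>[2,1,1] g~>[0,0]
  composite₁ = [2 1 0; 0 2 0]
2) trace h;k:
  e0=[1,0,0] h~>[1,0,1] k~>[2,0]
  e1=[0,1,0] h~>[1,2,2] k~>[1,2]
  e2=[0,0,1] h~>[2,0,1] k~>[0,0]
  composite₂ = [2 1 0; 0 2 0]
Equal? equal; square commutes

Answer: COMMUTES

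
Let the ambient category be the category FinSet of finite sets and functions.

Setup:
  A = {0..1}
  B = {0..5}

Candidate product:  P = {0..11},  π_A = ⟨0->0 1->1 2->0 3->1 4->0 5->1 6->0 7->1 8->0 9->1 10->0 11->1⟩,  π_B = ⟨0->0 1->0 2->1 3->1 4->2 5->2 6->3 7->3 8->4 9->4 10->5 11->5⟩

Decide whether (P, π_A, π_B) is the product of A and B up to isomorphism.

Answer: VALID PRODUCT

Work:
|A|·|B| = 2·6 = 12;  |P| = 12
Check the pairing map k ↦ (π_A(k), π_B(k)):
  0 -> (0,0)
  1 -> (1,0)
  2 -> (0,1)
  3 -> (1,1)
  4 -> (0,2)
  5 -> (1,2)
  6 -> (0,3)
  7 -> (1,3)
  8 -> (0,4)
  9 -> (1,4)
  10 -> (0,5)
  11 -> (1,5)
distinct pairs in image: 12 / 12 needed
  → bijection onto A×B; projections well-typed.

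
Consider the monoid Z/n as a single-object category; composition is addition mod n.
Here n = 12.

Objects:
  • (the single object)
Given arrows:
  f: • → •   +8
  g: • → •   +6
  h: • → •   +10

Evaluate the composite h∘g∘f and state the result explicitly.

Answer: +0

Derivation:
  0 +8≡8 +6≡2 +10≡0  (mod 12)
composite: +0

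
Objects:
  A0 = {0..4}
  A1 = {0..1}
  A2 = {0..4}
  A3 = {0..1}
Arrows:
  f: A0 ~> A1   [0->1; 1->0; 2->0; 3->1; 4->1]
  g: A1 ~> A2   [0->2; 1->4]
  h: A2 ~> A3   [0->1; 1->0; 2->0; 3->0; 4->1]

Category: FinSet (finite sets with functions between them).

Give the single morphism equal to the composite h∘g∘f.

  0 f~>1 g~>4 h~>1
  1 f~>0 g~>2 h~>0
  2 f~>0 g~>2 h~>0
  3 f~>1 g~>4 h~>1
  4 f~>1 g~>4 h~>1
composite: [0->1; 1->0; 2->0; 3->1; 4->1]

Answer: [0->1; 1->0; 2->0; 3->1; 4->1]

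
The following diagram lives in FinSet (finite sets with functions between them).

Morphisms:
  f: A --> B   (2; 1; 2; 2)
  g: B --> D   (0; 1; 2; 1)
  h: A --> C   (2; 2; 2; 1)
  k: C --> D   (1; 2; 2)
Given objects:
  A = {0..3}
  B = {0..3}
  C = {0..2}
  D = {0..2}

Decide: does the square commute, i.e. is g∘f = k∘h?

1) trace f;g:
  0 f-->2 g-->2
  1 f-->1 g-->1
  2 f-->2 g-->2
  3 f-->2 g-->2
  ⟦path⟧₁ = (2; 1; 2; 2)
2) trace h;k:
  0 h-->2 k-->2
  1 h-->2 k-->2
  2 h-->2 k-->2
  3 h-->1 k-->2
  ⟦path⟧₂ = (2; 2; 2; 2)
Equal? distinct morphisms ✗

Answer: DOES NOT COMMUTE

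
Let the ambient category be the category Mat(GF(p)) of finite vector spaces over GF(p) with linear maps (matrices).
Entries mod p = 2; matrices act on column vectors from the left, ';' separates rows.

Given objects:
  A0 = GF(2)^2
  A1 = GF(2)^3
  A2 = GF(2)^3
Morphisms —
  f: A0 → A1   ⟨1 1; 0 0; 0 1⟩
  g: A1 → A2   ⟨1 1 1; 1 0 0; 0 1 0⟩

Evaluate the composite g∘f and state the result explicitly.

Answer: ⟨1 0; 1 1; 0 0⟩

Work:
  e0=⟨1,0⟩ f→⟨1,0,0⟩ g→⟨1,1,0⟩
  e1=⟨0,1⟩ f→⟨1,0,1⟩ g→⟨0,1,0⟩
composite: ⟨1 0; 1 1; 0 0⟩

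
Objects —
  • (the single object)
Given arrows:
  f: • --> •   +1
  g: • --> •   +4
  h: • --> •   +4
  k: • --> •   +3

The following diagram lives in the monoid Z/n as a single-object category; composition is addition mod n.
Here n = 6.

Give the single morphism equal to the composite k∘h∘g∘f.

  0 +1≡1 +4≡5 +4≡3 +3≡0  (mod 6)
⟦path⟧: +0

Answer: +0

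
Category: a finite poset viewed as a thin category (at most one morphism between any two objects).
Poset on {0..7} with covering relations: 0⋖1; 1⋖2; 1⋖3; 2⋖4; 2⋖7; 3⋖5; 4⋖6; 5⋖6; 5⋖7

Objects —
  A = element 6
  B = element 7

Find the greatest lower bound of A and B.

Lower bounds of A=6 and B=7: {0,1,2,3,5}
  maximal lower bounds 2 and 5 are incomparable: neither 2≤5 nor 5≤2
→ no greatest lower bound exists

Answer: NO MEET EXISTS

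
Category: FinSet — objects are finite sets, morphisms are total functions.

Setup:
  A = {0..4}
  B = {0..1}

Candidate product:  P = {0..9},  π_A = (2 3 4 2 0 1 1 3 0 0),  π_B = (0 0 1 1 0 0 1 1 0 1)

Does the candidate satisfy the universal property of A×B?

Answer: NOT A VALID PRODUCT — duplicate pair at indices 4,8

Trace:
|A|·|B| = 5·2 = 10;  |P| = 10
Check the pairing map k ↦ (π_A(k), π_B(k)):
  0 -> (2,0)
  1 -> (3,0)
  2 -> (4,1)
  3 -> (2,1)
  4 -> (0,0)
  5 -> (1,0)
  6 -> (1,1)
  7 -> (3,1)
  8 -> (0,0)  ✗ repeats pair of k=4
  9 -> (0,1)
distinct pairs in image: 9 / 10 needed
  → (0,0) hit at k=4 and k=8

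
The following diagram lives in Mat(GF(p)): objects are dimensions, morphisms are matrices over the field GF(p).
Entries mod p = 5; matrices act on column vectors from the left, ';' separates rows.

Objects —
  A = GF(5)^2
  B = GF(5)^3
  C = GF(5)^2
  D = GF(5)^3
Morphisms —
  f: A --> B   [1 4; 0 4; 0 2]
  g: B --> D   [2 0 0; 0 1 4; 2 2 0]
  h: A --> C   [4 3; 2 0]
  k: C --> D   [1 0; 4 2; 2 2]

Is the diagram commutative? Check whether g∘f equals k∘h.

Answer: DOES NOT COMMUTE

Work:
1) trace f;g:
  e0=(1,0) f-->(1,0,0) g-->(2,0,2)
  e1=(0,1) f-->(4,4,2) g-->(3,2,1)
  result₁ = [2 3; 0 2; 2 1]
2) trace h;k:
  e0=(1,0) h-->(4,2) k-->(4,0,2)
  e1=(0,1) h-->(3,0) k-->(3,2,1)
  result₂ = [4 3; 0 2; 2 1]
Equal? NO — does not commute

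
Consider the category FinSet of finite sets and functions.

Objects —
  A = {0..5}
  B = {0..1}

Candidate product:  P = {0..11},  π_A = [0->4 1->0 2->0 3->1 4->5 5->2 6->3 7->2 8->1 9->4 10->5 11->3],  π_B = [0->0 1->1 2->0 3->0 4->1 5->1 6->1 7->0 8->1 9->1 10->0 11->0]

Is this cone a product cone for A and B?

|A|·|B| = 6·2 = 12;  |P| = 12
Check the pairing map k ↦ (π_A(k), π_B(k)):
  0 -> (4,0)
  1 -> (0,1)
  2 -> (0,0)
  3 -> (1,0)
  4 -> (5,1)
  5 -> (2,1)
  6 -> (3,1)
  7 -> (2,0)
  8 -> (1,1)
  9 -> (4,1)
  10 -> (5,0)
  11 -> (3,0)
distinct pairs in image: 12 / 12 needed
  → bijection onto A×B; projections well-typed.

Answer: VALID PRODUCT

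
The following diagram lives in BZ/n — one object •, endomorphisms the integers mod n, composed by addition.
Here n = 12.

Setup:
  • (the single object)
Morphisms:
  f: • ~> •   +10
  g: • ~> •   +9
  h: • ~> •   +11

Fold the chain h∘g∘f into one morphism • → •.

  0 +10≡10 +9≡7 +11≡6  (mod 12)
⟦path⟧: +6

Answer: +6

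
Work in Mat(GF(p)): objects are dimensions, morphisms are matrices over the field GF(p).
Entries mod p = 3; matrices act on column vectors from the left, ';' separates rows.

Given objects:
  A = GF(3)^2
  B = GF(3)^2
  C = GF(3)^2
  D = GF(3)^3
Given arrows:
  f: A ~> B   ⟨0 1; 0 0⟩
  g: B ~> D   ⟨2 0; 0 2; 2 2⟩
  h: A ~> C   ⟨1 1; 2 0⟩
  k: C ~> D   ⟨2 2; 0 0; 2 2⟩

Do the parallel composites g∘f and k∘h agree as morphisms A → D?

Path 1 = f;g:
  e0=(1,0) f~>(0,0) g~>(0,0,0)
  e1=(0,1) f~>(1,0) g~>(2,0,2)
  ⟦path⟧₁ = ⟨0 2; 0 0; 0 2⟩
Path 2 = h;k:
  e0=(1,0) h~>(1,2) k~>(0,0,0)
  e1=(0,1) h~>(1,0) k~>(2,0,2)
  ⟦path⟧₂ = ⟨0 2; 0 0; 0 2⟩
Equal? YES — commutes

Answer: COMMUTES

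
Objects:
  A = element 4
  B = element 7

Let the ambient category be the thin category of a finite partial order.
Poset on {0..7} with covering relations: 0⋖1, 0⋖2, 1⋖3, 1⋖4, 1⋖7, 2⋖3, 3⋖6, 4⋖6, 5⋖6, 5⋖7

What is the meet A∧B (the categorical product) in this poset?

{x : x<=A ∧ x<=B} = {0,1}  (A=4, B=7)
  0 <= 1
  1 <= 1
glb = 1

Answer: A∧B = 1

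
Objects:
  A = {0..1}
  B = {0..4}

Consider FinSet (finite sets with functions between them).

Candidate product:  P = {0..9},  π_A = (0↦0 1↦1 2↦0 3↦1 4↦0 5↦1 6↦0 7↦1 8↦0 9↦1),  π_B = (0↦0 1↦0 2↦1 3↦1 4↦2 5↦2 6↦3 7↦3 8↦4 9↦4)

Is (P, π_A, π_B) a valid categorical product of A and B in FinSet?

|A|·|B| = 2·5 = 10;  |P| = 10
Check the pairing map k ↦ (π_A(k), π_B(k)):
  0 ↦ (0,0)
  1 ↦ (1,0)
  2 ↦ (0,1)
  3 ↦ (1,1)
  4 ↦ (0,2)
  5 ↦ (1,2)
  6 ↦ (0,3)
  7 ↦ (1,3)
  8 ↦ (0,4)
  9 ↦ (1,4)
distinct pairs in image: 10 / 10 needed
  → bijection onto A×B; projections well-typed.

Answer: VALID PRODUCT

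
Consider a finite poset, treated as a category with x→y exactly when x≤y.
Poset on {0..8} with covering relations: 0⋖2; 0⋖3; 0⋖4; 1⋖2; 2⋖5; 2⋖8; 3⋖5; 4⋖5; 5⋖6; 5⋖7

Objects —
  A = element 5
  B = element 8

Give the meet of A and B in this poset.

Lower bounds of A=5 and B=8: {0,1,2}
  0 <= 2
  1 <= 2
  2 <= 2
glb = 2

Answer: A∧B = 2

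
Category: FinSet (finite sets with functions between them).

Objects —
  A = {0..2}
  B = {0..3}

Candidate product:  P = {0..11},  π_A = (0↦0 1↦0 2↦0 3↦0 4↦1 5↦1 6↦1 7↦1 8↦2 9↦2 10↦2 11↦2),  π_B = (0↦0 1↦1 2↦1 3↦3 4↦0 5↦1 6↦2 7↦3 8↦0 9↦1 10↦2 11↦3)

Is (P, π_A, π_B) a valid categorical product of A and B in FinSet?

|A|·|B| = 3·4 = 12;  |P| = 12
Check the pairing map k ↦ (π_A(k), π_B(k)):
  0 ↦ (0,0)
  1 ↦ (0,1)
  2 ↦ (0,1)  ✗ repeats pair of k=1
  3 ↦ (0,3)
  4 ↦ (1,0)
  5 ↦ (1,1)
  6 ↦ (1,2)
  7 ↦ (1,3)
  8 ↦ (2,0)
  9 ↦ (2,1)
  10 ↦ (2,2)
  11 ↦ (2,3)
distinct pairs in image: 11 / 12 needed
  → (0,1) hit at k=1 and k=2

Answer: NOT A VALID PRODUCT — duplicate pair at indices 1,2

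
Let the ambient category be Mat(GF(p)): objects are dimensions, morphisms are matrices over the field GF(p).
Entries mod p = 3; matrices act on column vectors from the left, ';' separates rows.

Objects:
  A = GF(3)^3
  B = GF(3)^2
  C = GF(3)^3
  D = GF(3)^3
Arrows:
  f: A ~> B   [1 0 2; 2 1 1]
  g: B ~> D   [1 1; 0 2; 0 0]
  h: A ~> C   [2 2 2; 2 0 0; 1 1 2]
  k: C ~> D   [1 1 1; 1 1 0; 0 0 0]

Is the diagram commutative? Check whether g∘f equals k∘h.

Answer: DOES NOT COMMUTE

Derivation:
Path 1 = f;g:
  e0=[1,0,0] f~>[1,2] g~>[0,1,0]
  e1=[0,1,0] f~>[0,1] g~>[1,2,0]
  e2=[0,0,1] f~>[2,1] g~>[0,2,0]
  composite₁ = [0 1 0; 1 2 2; 0 0 0]
Path 2 = h;k:
  e0=[1,0,0] h~>[2,2,1] k~>[2,1,0]
  e1=[0,1,0] h~>[2,0,1] k~>[0,2,0]
  e2=[0,0,1] h~>[2,0,2] k~>[1,2,0]
  composite₂ = [2 0 1; 1 2 2; 0 0 0]
Equal? distinct morphisms ✗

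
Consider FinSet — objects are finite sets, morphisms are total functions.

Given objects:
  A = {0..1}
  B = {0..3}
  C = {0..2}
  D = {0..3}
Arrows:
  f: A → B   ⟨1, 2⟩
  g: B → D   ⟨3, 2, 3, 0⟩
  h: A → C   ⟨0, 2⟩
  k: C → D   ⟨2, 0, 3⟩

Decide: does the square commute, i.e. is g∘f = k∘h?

Answer: COMMUTES

Work:
Along f;g (path 1):
  0 f→1 g→2
  1 f→2 g→3
  ⟦path⟧₁ = ⟨2, 3⟩
Along h;k (path 2):
  0 h→0 k→2
  1 h→2 k→3
  ⟦path⟧₂ = ⟨2, 3⟩
Equal? YES — commutes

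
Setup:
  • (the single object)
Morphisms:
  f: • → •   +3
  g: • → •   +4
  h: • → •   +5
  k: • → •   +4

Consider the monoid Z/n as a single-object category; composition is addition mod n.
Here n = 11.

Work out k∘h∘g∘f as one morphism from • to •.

  0 +3≡3 +4≡7 +5≡1 +4≡5  (mod 11)
composite: +5

Answer: +5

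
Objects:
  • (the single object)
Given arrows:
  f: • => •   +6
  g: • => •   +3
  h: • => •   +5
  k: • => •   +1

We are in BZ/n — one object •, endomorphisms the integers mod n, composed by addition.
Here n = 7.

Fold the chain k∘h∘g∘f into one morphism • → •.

  0 +6≡6 +3≡2 +5≡0 +1≡1  (mod 7)
composite: +1

Answer: +1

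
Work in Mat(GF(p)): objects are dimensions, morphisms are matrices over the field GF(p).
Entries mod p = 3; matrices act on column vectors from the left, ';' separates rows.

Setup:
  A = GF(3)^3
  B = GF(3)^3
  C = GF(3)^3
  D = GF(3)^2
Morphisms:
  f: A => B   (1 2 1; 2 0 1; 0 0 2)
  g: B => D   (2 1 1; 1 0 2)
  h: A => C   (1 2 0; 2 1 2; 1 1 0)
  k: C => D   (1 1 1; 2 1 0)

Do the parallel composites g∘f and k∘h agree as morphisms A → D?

Answer: COMMUTES

Derivation:
1) trace f;g:
  e0=[1,0,0] f=>[1,2,0] g=>[1,1]
  e1=[0,1,0] f=>[2,0,0] g=>[1,2]
  e2=[0,0,1] f=>[1,1,2] g=>[2,2]
  result₁ = (1 1 2; 1 2 2)
2) trace h;k:
  e0=[1,0,0] h=>[1,2,1] k=>[1,1]
  e1=[0,1,0] h=>[2,1,1] k=>[1,2]
  e2=[0,0,1] h=>[0,2,0] k=>[2,2]
  result₂ = (1 1 2; 1 2 2)
Equal? equal; square commutes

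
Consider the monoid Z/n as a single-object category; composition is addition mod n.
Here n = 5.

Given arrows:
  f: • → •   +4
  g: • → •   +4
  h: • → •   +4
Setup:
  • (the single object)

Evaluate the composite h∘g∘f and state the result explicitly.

  0 +4≡4 +4≡3 +4≡2  (mod 5)
composite: +2

Answer: +2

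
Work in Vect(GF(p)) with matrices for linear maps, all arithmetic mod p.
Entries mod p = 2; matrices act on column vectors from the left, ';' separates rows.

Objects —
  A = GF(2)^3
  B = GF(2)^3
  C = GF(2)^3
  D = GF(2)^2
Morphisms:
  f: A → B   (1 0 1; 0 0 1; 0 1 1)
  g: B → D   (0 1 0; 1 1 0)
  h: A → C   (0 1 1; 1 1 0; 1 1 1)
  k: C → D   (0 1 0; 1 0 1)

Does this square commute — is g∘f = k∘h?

Along f;g (path 1):
  e0=(1,0,0) f→(1,0,0) g→(0,1)
  e1=(0,1,0) f→(0,0,1) g→(0,0)
  e2=(0,0,1) f→(1,1,1) g→(1,0)
  ⟦path⟧₁ = (0 0 1; 1 0 0)
Along h;k (path 2):
  e0=(1,0,0) h→(0,1,1) k→(1,1)
  e1=(0,1,0) h→(1,1,1) k→(1,0)
  e2=(0,0,1) h→(1,0,1) k→(0,0)
  ⟦path⟧₂ = (1 1 0; 1 0 0)
Equal? distinct morphisms ✗

Answer: DOES NOT COMMUTE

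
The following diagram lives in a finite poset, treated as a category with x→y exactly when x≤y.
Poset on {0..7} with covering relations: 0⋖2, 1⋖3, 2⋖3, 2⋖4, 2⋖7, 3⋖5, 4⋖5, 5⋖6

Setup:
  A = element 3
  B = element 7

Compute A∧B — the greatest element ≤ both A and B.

{x : x<=A ∧ x<=B} = {0,2}  (A=3, B=7)
  0 <= 2
  2 <= 2
glb = 2

Answer: A∧B = 2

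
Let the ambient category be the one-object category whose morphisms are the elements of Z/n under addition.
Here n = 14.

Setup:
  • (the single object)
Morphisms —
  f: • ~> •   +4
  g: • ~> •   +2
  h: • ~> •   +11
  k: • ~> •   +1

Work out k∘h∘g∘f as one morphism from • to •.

Answer: +4

Derivation:
  0 +4≡4 +2≡6 +11≡3 +1≡4  (mod 14)
⟦path⟧: +4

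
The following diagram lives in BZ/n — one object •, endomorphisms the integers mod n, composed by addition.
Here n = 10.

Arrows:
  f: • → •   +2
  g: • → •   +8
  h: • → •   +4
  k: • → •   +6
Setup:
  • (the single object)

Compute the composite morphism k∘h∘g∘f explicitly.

Answer: +0

Work:
  0 +2≡2 +8≡0 +4≡4 +6≡0  (mod 10)
⟦path⟧: +0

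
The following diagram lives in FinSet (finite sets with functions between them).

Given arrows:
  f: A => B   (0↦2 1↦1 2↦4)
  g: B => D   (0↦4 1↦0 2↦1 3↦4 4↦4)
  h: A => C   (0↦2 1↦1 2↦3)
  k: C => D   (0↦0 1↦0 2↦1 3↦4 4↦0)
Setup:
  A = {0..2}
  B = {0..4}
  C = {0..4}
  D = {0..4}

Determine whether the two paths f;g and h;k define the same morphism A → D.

Path 1 = f;g:
  0 f=>2 g=>1
  1 f=>1 g=>0
  2 f=>4 g=>4
  ⟦path⟧₁ = (0↦1 1↦0 2↦4)
Path 2 = h;k:
  0 h=>2 k=>1
  1 h=>1 k=>0
  2 h=>3 k=>4
  ⟦path⟧₂ = (0↦1 1↦0 2↦4)
Equal? equal; square commutes

Answer: COMMUTES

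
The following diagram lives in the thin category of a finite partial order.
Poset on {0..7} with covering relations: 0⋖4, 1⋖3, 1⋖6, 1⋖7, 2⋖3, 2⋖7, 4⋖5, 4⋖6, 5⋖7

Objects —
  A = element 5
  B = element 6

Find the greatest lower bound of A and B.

Lower bounds of A=5 and B=6: {0,4}
  0 <= 4
  4 <= 4
glb = 4

Answer: A∧B = 4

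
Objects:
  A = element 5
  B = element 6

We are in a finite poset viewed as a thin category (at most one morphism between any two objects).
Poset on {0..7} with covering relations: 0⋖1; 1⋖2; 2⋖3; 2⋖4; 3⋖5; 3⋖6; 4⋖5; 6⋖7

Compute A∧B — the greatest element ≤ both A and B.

{x : x⊑A ∧ x⊑B} = {0,1,2,3}  (A=5, B=6)
  0 ⊑ 3
  1 ⊑ 3
  2 ⊑ 3
  3 ⊑ 3
glb = 3

Answer: A∧B = 3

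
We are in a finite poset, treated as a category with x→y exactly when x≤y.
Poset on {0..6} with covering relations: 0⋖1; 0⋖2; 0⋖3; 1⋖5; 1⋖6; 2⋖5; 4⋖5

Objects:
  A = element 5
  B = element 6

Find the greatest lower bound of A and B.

{x : x<=A ∧ x<=B} = {0,1}  (A=5, B=6)
  0 <= 1
  1 <= 1
glb = 1

Answer: A∧B = 1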